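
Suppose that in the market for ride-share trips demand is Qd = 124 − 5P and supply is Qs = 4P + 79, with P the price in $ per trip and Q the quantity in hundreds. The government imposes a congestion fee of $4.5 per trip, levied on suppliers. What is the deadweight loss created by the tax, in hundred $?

Deadweight loss = $22.5 hundred.

Before the tax: set 124 − 5P = 4P + 79 → P* = $5, Q* = 99.
With the tax collected from suppliers, supply shifts: Qs = 4(P − 4.5) + 79.
New equilibrium: consumers pay $7, suppliers receive $2.5, Q = 89. (Wedge: Pb − Ps = 4.5.)
Quantity falls by |ΔQ| = |99 − 89| = 10.
DWL = ½ · t · |ΔQ| = ½ · 4.5 · 10 = $22.5.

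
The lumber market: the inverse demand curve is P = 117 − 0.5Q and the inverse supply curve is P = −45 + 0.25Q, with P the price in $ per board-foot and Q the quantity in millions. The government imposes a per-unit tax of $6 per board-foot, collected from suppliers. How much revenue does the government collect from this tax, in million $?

Inverting to Q(P) form: Qd = 234 − 2P; Qs = 4P + 180.
Without the tax, 234 − 2P = 4P + 180 gives 6P = 54, so P* = $9 and Q* = 216.
With the tax collected from suppliers, supply shifts: Qs = 4(P − 6) + 180.
New equilibrium: buyers pay $13, suppliers receive $7, Q = 208. (Wedge: Pb − Ps = 6.)
Revenue = t · Q = 6 · 208 = $1248.

Tax revenue = $1248 million.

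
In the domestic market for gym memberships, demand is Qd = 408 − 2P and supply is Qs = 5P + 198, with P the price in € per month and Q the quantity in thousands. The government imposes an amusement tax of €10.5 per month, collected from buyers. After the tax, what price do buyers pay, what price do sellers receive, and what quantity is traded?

Without the tax, 408 − 2P = 5P + 198 gives 7P = 210, so P* = €30 and Q* = 348.
With the tax collected from buyers, demand (in seller-price terms) shifts: Qd = 408 − 2(P + 10.5).
Solving gives Q = 333 with buyers paying €37.5 and sellers receiving €27 (the €10.5 wedge).

Buyers pay €37.5; sellers receive €27; quantity = 333.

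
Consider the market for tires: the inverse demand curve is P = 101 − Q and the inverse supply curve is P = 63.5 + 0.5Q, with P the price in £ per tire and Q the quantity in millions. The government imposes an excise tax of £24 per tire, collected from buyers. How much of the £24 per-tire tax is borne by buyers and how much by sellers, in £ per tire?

Inverting to Q(P) form: Qd = 101 − P; Qs = 2P − 127.
Without the tax, 101 − P = 2P − 127 gives 3P = 228, so P* = £76 and Q* = 25.
With the tax collected from buyers, demand (in seller-price terms) shifts: Qd = 101 − (P + 24).
Solving gives Q = 9 with buyers paying £92 and sellers receiving £68 (the £24 wedge).
Burden on buyers: £16; on sellers: £8. (They sum to £24.)
The less price-elastic side of the market bears the larger share of a per-unit tax.

Buyers bear £16 per tire; sellers bear £8 per tire.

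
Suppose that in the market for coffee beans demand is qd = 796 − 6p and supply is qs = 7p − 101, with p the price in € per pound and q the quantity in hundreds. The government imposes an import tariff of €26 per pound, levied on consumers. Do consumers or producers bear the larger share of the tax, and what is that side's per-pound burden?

Without the tax, 796 − 6p = 7p − 101 gives 13p = 897, so p* = €69 and q* = 382.
With the tax collected from consumers, demand (in seller-price terms) shifts: qd = 796 − 6(p + 26).
Solving gives q = 298 with consumers paying €83 and producers receiving €57 (the €26 wedge).
Per-pound burden: consumers €14, producers €12.
Consumers take the larger share because demand is less price-elastic here (demand slope 6 vs supply slope 7).
The less price-elastic side of the market bears the larger share of a per-unit tax.

Consumers bear the larger share: €14 per pound.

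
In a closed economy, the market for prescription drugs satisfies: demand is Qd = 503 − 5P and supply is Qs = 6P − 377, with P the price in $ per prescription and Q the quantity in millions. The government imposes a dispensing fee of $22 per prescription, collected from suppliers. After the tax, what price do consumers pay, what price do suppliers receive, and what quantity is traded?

Before the tax: set 503 − 5P = 6P − 377 → P* = $80, Q* = 103.
With the tax collected from suppliers, supply shifts: Qs = 6(P − 22) − 377.
New equilibrium: consumers pay $92, suppliers receive $70, Q = 43. (Wedge: Pb − Ps = 22.)

Consumers pay $92; suppliers receive $70; quantity = 43.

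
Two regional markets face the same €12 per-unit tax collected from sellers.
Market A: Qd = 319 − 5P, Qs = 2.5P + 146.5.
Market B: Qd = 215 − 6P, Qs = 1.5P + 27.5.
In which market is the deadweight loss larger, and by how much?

Market A: pre-tax P* = €23, Q* = 204; post-tax Q = 184; deadweight loss = €120.
Market B: pre-tax P* = €25, Q* = 65; post-tax Q = 50.6; deadweight loss = €86.4.
Difference: €120 vs €86.4 → market A is larger by €33.6.

Market A, by €33.6.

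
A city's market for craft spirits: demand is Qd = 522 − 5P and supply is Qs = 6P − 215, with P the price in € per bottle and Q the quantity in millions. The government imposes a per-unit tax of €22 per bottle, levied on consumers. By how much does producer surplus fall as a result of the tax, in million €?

Producer surplus falls by €1570 million.

Before the tax: set 522 − 5P = 6P − 215 → P* = €67, Q* = 187.
With the tax collected from consumers, demand (in seller-price terms) shifts: Qd = 522 − 5(P + 22).
Solving gives Q = 127 with consumers paying €79 and producers receiving €57 (the €22 wedge).
ΔPS is the trapezoid between Q = 127 and Q = 187 of height €10: ½ · (187 + 127) · 10 = €1570.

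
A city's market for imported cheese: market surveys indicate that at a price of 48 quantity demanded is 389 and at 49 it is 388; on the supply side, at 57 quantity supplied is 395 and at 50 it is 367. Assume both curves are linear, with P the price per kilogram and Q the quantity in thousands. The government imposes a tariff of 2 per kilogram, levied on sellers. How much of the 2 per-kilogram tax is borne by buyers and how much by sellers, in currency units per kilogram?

Demand slope: (388 − 389)/(49 − 48) = -1, so Qd = 437 − P.
Supply slope: (367 − 395)/(50 − 57) = 4, so Qs = 4P + 167.
Without the tax, 437 − P = 4P + 167 gives 5P = 270, so P* = 54 and Q* = 383.
With the tax collected from sellers, supply shifts: Qs = 4(P − 2) + 167.
New equilibrium: buyers pay 55.6, sellers receive 53.6, Q = 381.4. (Wedge: Pb − Ps = 2.)
Burden on buyers: 1.6; on sellers: 0.4. (They sum to 2.)
The less price-elastic side of the market bears the larger share of a per-unit tax.

Buyers bear 1.6 per kilogram; sellers bear 0.4 per kilogram.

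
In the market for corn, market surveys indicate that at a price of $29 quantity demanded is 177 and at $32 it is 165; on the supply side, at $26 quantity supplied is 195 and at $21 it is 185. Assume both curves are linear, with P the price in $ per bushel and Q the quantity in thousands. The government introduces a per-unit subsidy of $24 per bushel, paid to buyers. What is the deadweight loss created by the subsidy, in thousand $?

Demand slope: (165 − 177)/(32 − 29) = -4, so Qd = 293 − 4P.
Supply slope: (185 − 195)/(21 − 26) = 2, so Qs = 2P + 143.
Without the subsidy, 293 − 4P = 2P + 143 gives 6P = 150, so P* = $25 and Q* = 193.
With a per-unit subsidy paid to buyers, each effectively pays P − 24, so demand becomes Qd = 293 − 4(P − 24).
New equilibrium: buyers pay $17, producers receive $41, Q = 225. (Wedge: Pb − Ps = −24.)
Quantity rises by |ΔQ| = |193 − 225| = 32.
DWL = ½ · t · |ΔQ| = ½ · 24 · 32 = $384.

Deadweight loss = $384 thousand.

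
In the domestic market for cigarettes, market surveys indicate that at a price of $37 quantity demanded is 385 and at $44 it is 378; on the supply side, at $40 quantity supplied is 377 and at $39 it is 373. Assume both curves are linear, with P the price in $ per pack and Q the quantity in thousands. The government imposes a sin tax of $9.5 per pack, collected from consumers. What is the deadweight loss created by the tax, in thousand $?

Demand slope: (378 − 385)/(44 − 37) = -1, so Qd = 422 − P.
Supply slope: (373 − 377)/(39 − 40) = 4, so Qs = 4P + 217.
Before the tax: set 422 − P = 4P + 217 → P* = $41, Q* = 381.
With the tax collected from consumers, demand (in seller-price terms) shifts: Qd = 422 − (P + 9.5).
New equilibrium: consumers pay $48.6, producers receive $39.1, Q = 373.4. (Wedge: Pb − Ps = 9.5.)
Quantity falls by |ΔQ| = |381 − 373.4| = 7.6.
DWL = ½ · t · |ΔQ| = ½ · 9.5 · 7.6 = $36.1.

Deadweight loss = $36.1 thousand.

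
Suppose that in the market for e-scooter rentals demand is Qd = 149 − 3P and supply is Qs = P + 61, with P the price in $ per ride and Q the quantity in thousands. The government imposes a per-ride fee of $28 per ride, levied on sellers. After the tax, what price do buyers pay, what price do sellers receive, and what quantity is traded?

Buyers pay $29; sellers receive $1; quantity = 62.

Before the tax: set 149 − 3P = P + 61 → P* = $22, Q* = 83.
With the tax collected from sellers, supply shifts: Qs = (P − 28) + 61.
New equilibrium: buyers pay $29, sellers receive $1, Q = 62. (Wedge: Pb − Ps = 28.)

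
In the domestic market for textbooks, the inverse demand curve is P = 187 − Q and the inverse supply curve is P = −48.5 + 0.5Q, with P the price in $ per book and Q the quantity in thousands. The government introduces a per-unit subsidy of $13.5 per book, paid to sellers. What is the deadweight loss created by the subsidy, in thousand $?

Deadweight loss = $60.75 thousand.

Rewrite in direct form: Qd = 187 − P and Qs = 2P + 97.
Before the subsidy: set 187 − P = 2P + 97 → P* = $30, Q* = 157.
With a per-unit subsidy paid to sellers, each receives P + 13.5 per unit sold, so supply becomes Qs = 2(P + 13.5) + 97.
New equilibrium: buyers pay $21, sellers receive $34.5, Q = 166. (Wedge: Pb − Ps = −13.5.)
Quantity rises by |ΔQ| = |157 − 166| = 9.
DWL = ½ · t · |ΔQ| = ½ · 13.5 · 9 = $60.75.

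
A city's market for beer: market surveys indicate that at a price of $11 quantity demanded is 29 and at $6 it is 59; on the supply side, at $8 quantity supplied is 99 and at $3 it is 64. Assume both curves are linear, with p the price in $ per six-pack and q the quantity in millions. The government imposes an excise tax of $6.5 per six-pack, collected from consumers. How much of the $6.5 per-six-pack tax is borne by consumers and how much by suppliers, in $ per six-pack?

Consumers bear $3.5 per six-pack; suppliers bear $3 per six-pack.

Demand slope: (59 − 29)/(6 − 11) = -6, so qd = 95 − 6p.
Supply slope: (64 − 99)/(3 − 8) = 7, so qs = 7p + 43.
Without the tax, 95 − 6p = 7p + 43 gives 13p = 52, so p* = $4 and q* = 71.
With the tax collected from consumers, demand (in seller-price terms) shifts: qd = 95 − 6(p + 6.5).
Solving gives q = 50 with consumers paying $7.5 and suppliers receiving $1 (the $6.5 wedge).
Burden on consumers: $3.5; on suppliers: $3. (They sum to $6.5.)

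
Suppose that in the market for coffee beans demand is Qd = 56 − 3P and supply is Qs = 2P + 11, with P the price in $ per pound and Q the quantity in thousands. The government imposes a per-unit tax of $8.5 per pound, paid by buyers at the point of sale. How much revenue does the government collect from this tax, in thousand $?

Before the tax: set 56 − 3P = 2P + 11 → P* = $9, Q* = 29.
With the tax collected from buyers, demand (in seller-price terms) shifts: Qd = 56 − 3(P + 8.5).
Solving gives Q = 18.8 with buyers paying $12.4 and sellers receiving $3.9 (the $8.5 wedge).
Revenue = t · Q = 8.5 · 18.8 = $159.8.

Tax revenue = $159.8 thousand.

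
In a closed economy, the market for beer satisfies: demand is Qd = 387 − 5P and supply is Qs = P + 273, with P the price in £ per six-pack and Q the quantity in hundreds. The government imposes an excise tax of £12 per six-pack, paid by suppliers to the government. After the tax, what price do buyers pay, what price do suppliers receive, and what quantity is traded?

Without the tax, 387 − 5P = P + 273 gives 6P = 114, so P* = £19 and Q* = 292.
With the tax collected from suppliers, supply shifts: Qs = (P − 12) + 273.
New equilibrium: buyers pay £21, suppliers receive £9, Q = 282. (Wedge: Pb − Ps = 12.)

Buyers pay £21; suppliers receive £9; quantity = 282.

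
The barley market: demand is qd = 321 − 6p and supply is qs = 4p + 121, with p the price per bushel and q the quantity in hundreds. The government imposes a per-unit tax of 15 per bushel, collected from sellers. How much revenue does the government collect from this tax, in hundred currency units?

Tax revenue = 2475 hundred.

Before the tax: set 321 − 6p = 4p + 121 → p* = 20, q* = 201.
With the tax collected from sellers, supply shifts: qs = 4(p − 15) + 121.
Solving gives q = 165 with consumers paying 26 and sellers receiving 11 (the 15 wedge).
Revenue = t · Q = 15 · 165 = 2475.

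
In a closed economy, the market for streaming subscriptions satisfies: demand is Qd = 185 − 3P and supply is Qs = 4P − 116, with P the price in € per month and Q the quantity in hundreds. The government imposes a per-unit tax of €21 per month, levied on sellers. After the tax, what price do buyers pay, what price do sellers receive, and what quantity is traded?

Buyers pay €55; sellers receive €34; quantity = 20.

Without the tax, 185 − 3P = 4P − 116 gives 7P = 301, so P* = €43 and Q* = 56.
With the tax collected from sellers, supply shifts: Qs = 4(P − 21) − 116.
Solving gives Q = 20 with buyers paying €55 and sellers receiving €34 (the €21 wedge).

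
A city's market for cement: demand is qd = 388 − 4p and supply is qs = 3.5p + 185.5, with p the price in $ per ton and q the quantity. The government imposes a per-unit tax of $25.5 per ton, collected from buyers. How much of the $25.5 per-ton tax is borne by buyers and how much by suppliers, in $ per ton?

Before the tax: set 388 − 4p = 3.5p + 185.5 → p* = $27, q* = 280.
With the tax collected from buyers, demand (in seller-price terms) shifts: qd = 388 − 4(p + 25.5).
Solving gives q = 232.4 with buyers paying $38.9 and suppliers receiving $13.4 (the $25.5 wedge).
Burden on buyers: $11.9; on suppliers: $13.6. (They sum to $25.5.)
The less price-elastic side of the market bears the larger share of a per-unit tax.

Buyers bear $11.9 per ton; suppliers bear $13.6 per ton.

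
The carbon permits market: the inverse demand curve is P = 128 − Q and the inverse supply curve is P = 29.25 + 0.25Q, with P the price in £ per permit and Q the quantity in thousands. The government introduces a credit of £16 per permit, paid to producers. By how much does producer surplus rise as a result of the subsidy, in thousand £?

Rewrite in direct form: Qd = 128 − P and Qs = 4P − 117.
Before the subsidy: set 128 − P = 4P − 117 → P* = £49, Q* = 79.
With a per-unit subsidy paid to producers, each receives P + 16 per unit sold, so supply becomes Qs = 4(P + 16) − 117.
New equilibrium: buyers pay £36.2, producers receive £52.2, Q = 91.8. (Wedge: Pb − Ps = −16.)
ΔPS is the trapezoid between Q = 91.8 and Q = 79 of height £3.2: ½ · (79 + 91.8) · 3.2 = £273.28.

Producer surplus rises by £273.28 thousand.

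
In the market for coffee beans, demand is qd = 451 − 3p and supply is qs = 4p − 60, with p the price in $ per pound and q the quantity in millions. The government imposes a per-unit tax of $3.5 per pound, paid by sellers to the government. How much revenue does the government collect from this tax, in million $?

Before the tax: set 451 − 3p = 4p − 60 → p* = $73, q* = 232.
With the tax collected from sellers, supply shifts: qs = 4(p − 3.5) − 60.
New equilibrium: consumers pay $75, sellers receive $71.5, q = 226. (Wedge: pb − ps = 3.5.)
Revenue = t · Q = 3.5 · 226 = $791.

Tax revenue = $791 million.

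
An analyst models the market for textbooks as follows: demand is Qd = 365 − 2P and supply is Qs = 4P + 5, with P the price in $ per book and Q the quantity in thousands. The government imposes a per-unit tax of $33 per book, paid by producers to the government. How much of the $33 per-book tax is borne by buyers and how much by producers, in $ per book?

Without the tax, 365 − 2P = 4P + 5 gives 6P = 360, so P* = $60 and Q* = 245.
With the tax collected from producers, supply shifts: Qs = 4(P − 33) + 5.
Solving gives Q = 201 with buyers paying $82 and producers receiving $49 (the $33 wedge).
Burden on buyers: $22; on producers: $11. (They sum to $33.)

Buyers bear $22 per book; producers bear $11 per book.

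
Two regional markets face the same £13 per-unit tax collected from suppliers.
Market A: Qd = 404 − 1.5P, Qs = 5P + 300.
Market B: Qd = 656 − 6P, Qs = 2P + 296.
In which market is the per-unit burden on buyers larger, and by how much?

Market A, by £6.75.

Market A: pre-tax P* = £16, Q* = 380; post-tax Q = 365; per-unit burden on buyers = £10.
Market B: pre-tax P* = £45, Q* = 386; post-tax Q = 366.5; per-unit burden on buyers = £3.25.
Difference: £10 vs £3.25 → market A is larger by £6.75.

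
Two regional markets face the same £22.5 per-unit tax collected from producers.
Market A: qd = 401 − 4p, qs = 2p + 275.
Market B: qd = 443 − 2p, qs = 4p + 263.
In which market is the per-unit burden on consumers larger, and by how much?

Market A: pre-tax p* = £21, q* = 317; post-tax q = 287; per-unit burden on consumers = £7.5.
Market B: pre-tax p* = £30, q* = 383; post-tax q = 353; per-unit burden on consumers = £15.
Difference: £7.5 vs £15 → market B is larger by £7.5.

Market B, by £7.5.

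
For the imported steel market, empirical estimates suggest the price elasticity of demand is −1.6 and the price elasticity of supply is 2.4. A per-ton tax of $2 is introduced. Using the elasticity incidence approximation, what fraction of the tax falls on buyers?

Incidence ratio: buyers' share ≈ εs / (εs + |εd|) = 2.4 / (2.4 + 1.6) = 0.6.
Supply is the more elastic side, so buyers bear the larger share.

Buyers' share ≈ 0.6.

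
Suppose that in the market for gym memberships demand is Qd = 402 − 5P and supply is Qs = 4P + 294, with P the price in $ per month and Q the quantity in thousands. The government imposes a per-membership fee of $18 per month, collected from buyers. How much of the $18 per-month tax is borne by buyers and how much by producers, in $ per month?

Without the tax, 402 − 5P = 4P + 294 gives 9P = 108, so P* = $12 and Q* = 342.
With the tax collected from buyers, demand (in seller-price terms) shifts: Qd = 402 − 5(P + 18).
New equilibrium: buyers pay $20, producers receive $2, Q = 302. (Wedge: Pb − Ps = 18.)
Burden on buyers: $8; on producers: $10. (They sum to $18.)

Buyers bear $8 per month; producers bear $10 per month.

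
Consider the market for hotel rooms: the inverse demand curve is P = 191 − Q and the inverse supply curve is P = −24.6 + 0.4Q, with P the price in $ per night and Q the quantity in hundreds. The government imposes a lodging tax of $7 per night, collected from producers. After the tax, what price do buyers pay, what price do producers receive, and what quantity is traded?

Rewrite in direct form: Qd = 191 − P and Qs = 2.5P + 61.5.
Before the tax: set 191 − P = 2.5P + 61.5 → P* = $37, Q* = 154.
With the tax collected from producers, supply shifts: Qs = 2.5(P − 7) + 61.5.
New equilibrium: buyers pay $42, producers receive $35, Q = 149. (Wedge: Pb − Ps = 7.)

Buyers pay $42; producers receive $35; quantity = 149.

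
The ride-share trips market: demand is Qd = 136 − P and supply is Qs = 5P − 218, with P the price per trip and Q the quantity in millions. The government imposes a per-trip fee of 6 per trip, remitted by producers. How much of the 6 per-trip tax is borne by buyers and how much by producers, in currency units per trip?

Without the tax, 136 − P = 5P − 218 gives 6P = 354, so P* = 59 and Q* = 77.
With the tax collected from producers, supply shifts: Qs = 5(P − 6) − 218.
Solving gives Q = 72 with buyers paying 64 and producers receiving 58 (the 6 wedge).
Burden on buyers: 5; on producers: 1. (They sum to 6.)
The less price-elastic side of the market bears the larger share of a per-unit tax.

Buyers bear 5 per trip; producers bear 1 per trip.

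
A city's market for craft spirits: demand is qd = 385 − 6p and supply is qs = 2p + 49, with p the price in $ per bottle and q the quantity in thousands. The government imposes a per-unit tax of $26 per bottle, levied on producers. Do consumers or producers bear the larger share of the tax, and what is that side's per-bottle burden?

Producers bear the larger share: $19.5 per bottle.

Before the tax: set 385 − 6p = 2p + 49 → p* = $42, q* = 133.
With the tax collected from producers, supply shifts: qs = 2(p − 26) + 49.
Solving gives q = 94 with consumers paying $48.5 and producers receiving $22.5 (the $26 wedge).
Per-bottle burden: consumers $6.5, producers $19.5.
Producers take the larger share because supply is less price-elastic here (demand slope 6 vs supply slope 2).
The less price-elastic side of the market bears the larger share of a per-unit tax.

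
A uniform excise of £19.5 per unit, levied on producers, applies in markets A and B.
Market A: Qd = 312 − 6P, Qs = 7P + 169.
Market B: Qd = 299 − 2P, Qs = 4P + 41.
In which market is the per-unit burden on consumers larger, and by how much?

Market B, by £2.5.

Market A: pre-tax P* = £11, Q* = 246; post-tax Q = 183; per-unit burden on consumers = £10.5.
Market B: pre-tax P* = £43, Q* = 213; post-tax Q = 187; per-unit burden on consumers = £13.
Difference: £10.5 vs £13 → market B is larger by £2.5.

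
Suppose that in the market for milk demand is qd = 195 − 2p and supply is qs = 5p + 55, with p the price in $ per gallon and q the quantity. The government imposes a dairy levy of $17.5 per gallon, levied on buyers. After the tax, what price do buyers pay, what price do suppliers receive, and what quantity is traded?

Before the tax: set 195 − 2p = 5p + 55 → p* = $20, q* = 155.
With the tax collected from buyers, demand (in seller-price terms) shifts: qd = 195 − 2(p + 17.5).
Solving gives q = 130 with buyers paying $32.5 and suppliers receiving $15 (the $17.5 wedge).
The less price-elastic side of the market bears the larger share of a per-unit tax.

Buyers pay $32.5; suppliers receive $15; quantity = 130.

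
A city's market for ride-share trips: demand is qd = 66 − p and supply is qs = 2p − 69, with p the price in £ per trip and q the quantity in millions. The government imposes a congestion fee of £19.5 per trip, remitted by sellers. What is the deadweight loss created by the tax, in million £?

Before the tax: set 66 − p = 2p − 69 → p* = £45, q* = 21.
With the tax collected from sellers, supply shifts: qs = 2(p − 19.5) − 69.
New equilibrium: buyers pay £58, sellers receive £38.5, q = 8. (Wedge: pb − ps = 19.5.)
Quantity falls by |ΔQ| = |21 − 8| = 13.
DWL = ½ · t · |ΔQ| = ½ · 19.5 · 13 = £126.75.

Deadweight loss = £126.75 million.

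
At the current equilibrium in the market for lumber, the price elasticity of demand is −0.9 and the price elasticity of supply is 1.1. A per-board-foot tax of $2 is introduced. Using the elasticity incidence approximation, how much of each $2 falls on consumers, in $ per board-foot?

Consumers bear ≈ $1.1 per board-foot.

Incidence ratio: consumers' share ≈ εs / (εs + |εd|) = 1.1 / (1.1 + 0.9) = 0.55.
So consumers bear ≈ 0.55 × $2 = $1.1; producers bear $0.9.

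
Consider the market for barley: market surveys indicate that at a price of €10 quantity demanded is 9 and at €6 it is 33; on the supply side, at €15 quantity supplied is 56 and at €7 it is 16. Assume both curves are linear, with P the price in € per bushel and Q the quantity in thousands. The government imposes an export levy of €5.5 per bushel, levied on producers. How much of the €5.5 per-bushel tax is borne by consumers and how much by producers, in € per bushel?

Demand slope: (33 − 9)/(6 − 10) = -6, so Qd = 69 − 6P.
Supply slope: (16 − 56)/(7 − 15) = 5, so Qs = 5P − 19.
Before the tax: set 69 − 6P = 5P − 19 → P* = €8, Q* = 21.
With the tax collected from producers, supply shifts: Qs = 5(P − 5.5) − 19.
New equilibrium: consumers pay €10.5, producers receive €5, Q = 6. (Wedge: Pb − Ps = 5.5.)
Burden on consumers: €2.5; on producers: €3. (They sum to €5.5.)

Consumers bear €2.5 per bushel; producers bear €3 per bushel.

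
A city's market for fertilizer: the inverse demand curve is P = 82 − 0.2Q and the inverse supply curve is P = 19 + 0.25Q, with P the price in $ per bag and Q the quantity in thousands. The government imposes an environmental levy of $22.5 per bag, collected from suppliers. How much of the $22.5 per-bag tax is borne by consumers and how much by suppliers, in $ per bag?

Inverting to Q(P) form: Qd = 410 − 5P; Qs = 4P − 76.
Before the tax: set 410 − 5P = 4P − 76 → P* = $54, Q* = 140.
With the tax collected from suppliers, supply shifts: Qs = 4(P − 22.5) − 76.
New equilibrium: consumers pay $64, suppliers receive $41.5, Q = 90. (Wedge: Pb − Ps = 22.5.)
Burden on consumers: $10; on suppliers: $12.5. (They sum to $22.5.)
The less price-elastic side of the market bears the larger share of a per-unit tax.

Consumers bear $10 per bag; suppliers bear $12.5 per bag.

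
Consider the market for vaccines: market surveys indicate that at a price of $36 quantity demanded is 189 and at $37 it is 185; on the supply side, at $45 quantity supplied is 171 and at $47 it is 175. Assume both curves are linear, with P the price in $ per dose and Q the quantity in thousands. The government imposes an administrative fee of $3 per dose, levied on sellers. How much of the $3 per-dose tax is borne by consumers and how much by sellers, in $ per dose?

Demand slope: (185 − 189)/(37 − 36) = -4, so Qd = 333 − 4P.
Supply slope: (175 − 171)/(47 − 45) = 2, so Qs = 2P + 81.
Without the tax, 333 − 4P = 2P + 81 gives 6P = 252, so P* = $42 and Q* = 165.
With the tax collected from sellers, supply shifts: Qs = 2(P − 3) + 81.
New equilibrium: consumers pay $43, sellers receive $40, Q = 161. (Wedge: Pb − Ps = 3.)
Burden on consumers: $1; on sellers: $2. (They sum to $3.)
The less price-elastic side of the market bears the larger share of a per-unit tax.

Consumers bear $1 per dose; sellers bear $2 per dose.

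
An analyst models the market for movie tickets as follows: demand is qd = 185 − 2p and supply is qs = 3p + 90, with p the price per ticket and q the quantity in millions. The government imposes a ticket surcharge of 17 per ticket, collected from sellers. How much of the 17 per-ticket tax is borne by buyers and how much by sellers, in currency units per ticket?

Buyers bear 10.2 per ticket; sellers bear 6.8 per ticket.

Without the tax, 185 − 2p = 3p + 90 gives 5p = 95, so p* = 19 and q* = 147.
With the tax collected from sellers, supply shifts: qs = 3(p − 17) + 90.
Solving gives q = 126.6 with buyers paying 29.2 and sellers receiving 12.2 (the 17 wedge).
Burden on buyers: 10.2; on sellers: 6.8. (They sum to 17.)
The less price-elastic side of the market bears the larger share of a per-unit tax.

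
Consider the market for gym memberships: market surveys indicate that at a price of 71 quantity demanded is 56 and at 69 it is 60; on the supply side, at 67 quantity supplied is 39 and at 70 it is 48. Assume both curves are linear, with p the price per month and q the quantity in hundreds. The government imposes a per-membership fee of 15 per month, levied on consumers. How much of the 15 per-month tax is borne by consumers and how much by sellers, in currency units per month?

Consumers bear 9 per month; sellers bear 6 per month.

Demand slope: (60 − 56)/(69 − 71) = -2, so qd = 198 − 2p.
Supply slope: (48 − 39)/(70 − 67) = 3, so qs = 3p − 162.
Without the tax, 198 − 2p = 3p − 162 gives 5p = 360, so p* = 72 and q* = 54.
With the tax collected from consumers, demand (in seller-price terms) shifts: qd = 198 − 2(p + 15).
Solving gives q = 36 with consumers paying 81 and sellers receiving 66 (the 15 wedge).
Burden on consumers: 9; on sellers: 6. (They sum to 15.)
The less price-elastic side of the market bears the larger share of a per-unit tax.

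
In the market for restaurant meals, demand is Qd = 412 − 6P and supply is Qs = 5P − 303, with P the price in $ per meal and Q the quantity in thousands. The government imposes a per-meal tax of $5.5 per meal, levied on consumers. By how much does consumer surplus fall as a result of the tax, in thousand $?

Consumer surplus falls by $36.25 thousand.

Without the tax, 412 − 6P = 5P − 303 gives 11P = 715, so P* = $65 and Q* = 22.
With the tax collected from consumers, demand (in seller-price terms) shifts: Qd = 412 − 6(P + 5.5).
New equilibrium: consumers pay $67.5, producers receive $62, Q = 7. (Wedge: Pb − Ps = 5.5.)
ΔCS is the trapezoid between Q = 7 and Q = 22 of height $2.5: ½ · (22 + 7) · 2.5 = $36.25.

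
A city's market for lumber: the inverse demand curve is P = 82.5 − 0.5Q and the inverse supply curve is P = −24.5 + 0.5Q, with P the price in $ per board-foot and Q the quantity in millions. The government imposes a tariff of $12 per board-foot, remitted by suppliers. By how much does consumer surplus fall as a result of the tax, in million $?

Consumer surplus falls by $606 million.

Rewrite in direct form: Qd = 165 − 2P and Qs = 2P + 49.
Before the tax: set 165 − 2P = 2P + 49 → P* = $29, Q* = 107.
With the tax collected from suppliers, supply shifts: Qs = 2(P − 12) + 49.
Solving gives Q = 95 with buyers paying $35 and suppliers receiving $23 (the $12 wedge).
ΔCS is the trapezoid between Q = 95 and Q = 107 of height $6: ½ · (107 + 95) · 6 = $606.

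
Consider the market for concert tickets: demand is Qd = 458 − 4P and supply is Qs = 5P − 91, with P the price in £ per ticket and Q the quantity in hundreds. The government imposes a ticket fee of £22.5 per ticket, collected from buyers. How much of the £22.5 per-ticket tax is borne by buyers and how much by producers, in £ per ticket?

Before the tax: set 458 − 4P = 5P − 91 → P* = £61, Q* = 214.
With the tax collected from buyers, demand (in seller-price terms) shifts: Qd = 458 − 4(P + 22.5).
New equilibrium: buyers pay £73.5, producers receive £51, Q = 164. (Wedge: Pb − Ps = 22.5.)
Burden on buyers: £12.5; on producers: £10. (They sum to £22.5.)
The less price-elastic side of the market bears the larger share of a per-unit tax.

Buyers bear £12.5 per ticket; producers bear £10 per ticket.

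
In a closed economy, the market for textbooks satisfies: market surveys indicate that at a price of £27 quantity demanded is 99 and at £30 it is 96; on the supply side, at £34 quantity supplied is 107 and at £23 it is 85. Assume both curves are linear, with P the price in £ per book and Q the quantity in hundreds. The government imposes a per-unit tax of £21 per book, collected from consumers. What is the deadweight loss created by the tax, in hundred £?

Demand slope: (96 − 99)/(30 − 27) = -1, so Qd = 126 − P.
Supply slope: (85 − 107)/(23 − 34) = 2, so Qs = 2P + 39.
Before the tax: set 126 − P = 2P + 39 → P* = £29, Q* = 97.
With the tax collected from consumers, demand (in seller-price terms) shifts: Qd = 126 − (P + 21).
Solving gives Q = 83 with consumers paying £43 and sellers receiving £22 (the £21 wedge).
Quantity falls by |ΔQ| = |97 − 83| = 14.
DWL = ½ · t · |ΔQ| = ½ · 21 · 14 = £147.

Deadweight loss = £147 hundred.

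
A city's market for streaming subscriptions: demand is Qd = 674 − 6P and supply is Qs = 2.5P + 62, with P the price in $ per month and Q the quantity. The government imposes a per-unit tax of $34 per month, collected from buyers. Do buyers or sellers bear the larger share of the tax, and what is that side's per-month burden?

Without the tax, 674 − 6P = 2.5P + 62 gives 8.5P = 612, so P* = $72 and Q* = 242.
With the tax collected from buyers, demand (in seller-price terms) shifts: Qd = 674 − 6(P + 34).
Solving gives Q = 182 with buyers paying $82 and sellers receiving $48 (the $34 wedge).
Per-month burden: buyers $10, sellers $24.
Sellers take the larger share because supply is less price-elastic here (demand slope 6 vs supply slope 2.5).
The less price-elastic side of the market bears the larger share of a per-unit tax.

Sellers bear the larger share: $24 per month.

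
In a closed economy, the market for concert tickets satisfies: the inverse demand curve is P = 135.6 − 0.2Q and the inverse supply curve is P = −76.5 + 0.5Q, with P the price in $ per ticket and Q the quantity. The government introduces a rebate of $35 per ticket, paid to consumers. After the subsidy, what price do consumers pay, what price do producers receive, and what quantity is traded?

Inverting to Q(P) form: Qd = 678 − 5P; Qs = 2P + 153.
Without the subsidy, 678 − 5P = 2P + 153 gives 7P = 525, so P* = $75 and Q* = 303.
With a per-unit subsidy paid to consumers, each effectively pays P − 35, so demand becomes Qd = 678 − 5(P − 35).
New equilibrium: consumers pay $65, producers receive $100, Q = 353. (Wedge: Pb − Ps = −35.)

Consumers pay $65; producers receive $100; quantity = 353.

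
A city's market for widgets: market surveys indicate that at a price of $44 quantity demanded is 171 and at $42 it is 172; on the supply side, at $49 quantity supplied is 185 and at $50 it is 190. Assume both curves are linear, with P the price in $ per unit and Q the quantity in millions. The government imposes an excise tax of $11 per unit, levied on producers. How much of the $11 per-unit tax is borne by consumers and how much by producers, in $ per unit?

Consumers bear $10 per unit; producers bear $1 per unit.

Demand slope: (172 − 171)/(42 − 44) = -0.5, so Qd = 193 − 0.5P.
Supply slope: (190 − 185)/(50 − 49) = 5, so Qs = 5P − 60.
Without the tax, 193 − 0.5P = 5P − 60 gives 5.5P = 253, so P* = $46 and Q* = 170.
With the tax collected from producers, supply shifts: Qs = 5(P − 11) − 60.
Solving gives Q = 165 with consumers paying $56 and producers receiving $45 (the $11 wedge).
Burden on consumers: $10; on producers: $1. (They sum to $11.)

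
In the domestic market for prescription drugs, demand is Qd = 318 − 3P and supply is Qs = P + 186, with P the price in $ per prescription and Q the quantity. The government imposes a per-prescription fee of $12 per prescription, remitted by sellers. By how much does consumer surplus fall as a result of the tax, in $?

Before the tax: set 318 − 3P = P + 186 → P* = $33, Q* = 219.
With the tax collected from sellers, supply shifts: Qs = (P − 12) + 186.
New equilibrium: buyers pay $36, sellers receive $24, Q = 210. (Wedge: Pb − Ps = 12.)
ΔCS is the trapezoid between Q = 210 and Q = 219 of height $3: ½ · (219 + 210) · 3 = $643.5.

Consumer surplus falls by $643.5.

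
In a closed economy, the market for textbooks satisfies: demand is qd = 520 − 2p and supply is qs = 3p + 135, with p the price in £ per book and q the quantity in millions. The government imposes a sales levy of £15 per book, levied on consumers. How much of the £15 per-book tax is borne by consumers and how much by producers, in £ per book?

Consumers bear £9 per book; producers bear £6 per book.

Before the tax: set 520 − 2p = 3p + 135 → p* = £77, q* = 366.
With the tax collected from consumers, demand (in seller-price terms) shifts: qd = 520 − 2(p + 15).
Solving gives q = 348 with consumers paying £86 and producers receiving £71 (the £15 wedge).
Burden on consumers: £9; on producers: £6. (They sum to £15.)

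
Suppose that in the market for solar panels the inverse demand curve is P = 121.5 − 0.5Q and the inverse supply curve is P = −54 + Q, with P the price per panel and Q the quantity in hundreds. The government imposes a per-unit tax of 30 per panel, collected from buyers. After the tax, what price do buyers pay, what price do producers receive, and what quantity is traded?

Buyers pay 73; producers receive 43; quantity = 97.

Inverting to Q(P) form: Qd = 243 − 2P; Qs = P + 54.
Without the tax, 243 − 2P = P + 54 gives 3P = 189, so P* = 63 and Q* = 117.
With the tax collected from buyers, demand (in seller-price terms) shifts: Qd = 243 − 2(P + 30).
New equilibrium: buyers pay 73, producers receive 43, Q = 97. (Wedge: Pb − Ps = 30.)
The less price-elastic side of the market bears the larger share of a per-unit tax.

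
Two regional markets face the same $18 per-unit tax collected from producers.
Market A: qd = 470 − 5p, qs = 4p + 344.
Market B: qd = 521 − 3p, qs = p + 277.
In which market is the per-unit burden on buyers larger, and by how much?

Market A, by $3.5.

Market A: pre-tax p* = $14, q* = 400; post-tax q = 360; per-unit burden on buyers = $8.
Market B: pre-tax p* = $61, q* = 338; post-tax q = 324.5; per-unit burden on buyers = $4.5.
Difference: $8 vs $4.5 → market A is larger by $3.5.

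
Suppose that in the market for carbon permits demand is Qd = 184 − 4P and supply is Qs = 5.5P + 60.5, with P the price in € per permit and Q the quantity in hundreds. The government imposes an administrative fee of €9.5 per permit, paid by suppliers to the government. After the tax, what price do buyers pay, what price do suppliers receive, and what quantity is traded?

Buyers pay €18.5; suppliers receive €9; quantity = 110.

Before the tax: set 184 − 4P = 5.5P + 60.5 → P* = €13, Q* = 132.
With the tax collected from suppliers, supply shifts: Qs = 5.5(P − 9.5) + 60.5.
New equilibrium: buyers pay €18.5, suppliers receive €9, Q = 110. (Wedge: Pb − Ps = 9.5.)
The less price-elastic side of the market bears the larger share of a per-unit tax.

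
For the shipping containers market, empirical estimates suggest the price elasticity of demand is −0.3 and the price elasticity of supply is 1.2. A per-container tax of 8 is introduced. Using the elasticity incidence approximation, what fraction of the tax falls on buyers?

Incidence ratio: buyers' share ≈ εs / (εs + |εd|) = 1.2 / (1.2 + 0.3) = 0.8.
Supply is the more elastic side, so buyers bear the larger share.

Buyers' share ≈ 0.8.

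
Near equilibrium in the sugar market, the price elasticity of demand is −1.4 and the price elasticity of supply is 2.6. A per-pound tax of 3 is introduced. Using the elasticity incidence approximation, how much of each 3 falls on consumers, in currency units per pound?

Incidence ratio: consumers' share ≈ εs / (εs + |εd|) = 2.6 / (2.6 + 1.4) = 0.65.
So consumers bear ≈ 0.65 × 3 = 1.95; producers bear 1.05.

Consumers bear ≈ 1.95 per pound.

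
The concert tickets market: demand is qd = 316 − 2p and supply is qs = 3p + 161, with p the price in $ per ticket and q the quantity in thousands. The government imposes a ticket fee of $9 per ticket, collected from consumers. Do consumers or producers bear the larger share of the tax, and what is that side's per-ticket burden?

Without the tax, 316 − 2p = 3p + 161 gives 5p = 155, so p* = $31 and q* = 254.
With the tax collected from consumers, demand (in seller-price terms) shifts: qd = 316 − 2(p + 9).
New equilibrium: consumers pay $36.4, producers receive $27.4, q = 243.2. (Wedge: pb − ps = 9.)
Per-ticket burden: consumers $5.4, producers $3.6.
Consumers take the larger share because demand is less price-elastic here (demand slope 2 vs supply slope 3).
The less price-elastic side of the market bears the larger share of a per-unit tax.

Consumers bear the larger share: $5.4 per ticket.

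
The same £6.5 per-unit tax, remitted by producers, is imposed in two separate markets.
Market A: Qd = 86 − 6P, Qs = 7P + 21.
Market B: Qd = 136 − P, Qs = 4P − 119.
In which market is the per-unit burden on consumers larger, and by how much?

Market B, by £1.7.

Market A: pre-tax P* = £5, Q* = 56; post-tax Q = 35; per-unit burden on consumers = £3.5.
Market B: pre-tax P* = £51, Q* = 85; post-tax Q = 79.8; per-unit burden on consumers = £5.2.
Difference: £3.5 vs £5.2 → market B is larger by £1.7.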